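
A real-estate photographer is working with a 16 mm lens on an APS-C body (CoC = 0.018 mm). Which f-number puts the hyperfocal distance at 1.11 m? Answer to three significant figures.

f/13

Rearrange H = f²/(N·c) + f for N: N = f² / ((H − f)·c).
N = 16² / ((1110 − 16) × 0.018) = 256 / 19.69 ≈ 13.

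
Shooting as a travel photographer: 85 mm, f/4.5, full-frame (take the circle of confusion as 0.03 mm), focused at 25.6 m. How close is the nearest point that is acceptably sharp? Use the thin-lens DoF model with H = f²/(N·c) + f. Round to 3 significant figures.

17.3 m

Hyperfocal distance H = f²/(N·c) + f = 85²/(4.5 × 0.03) + 85 = 7225/0.135 + 85 ≈ 53603.5 mm ≈ 53.60 m.
Near limit Dn = s·(H − f)/(H + s − 2f) = 25600 × (53603.5 − 85) / (53603.5 + 25600 − 2 × 85) = 25600 × 53518.5 / 79033.5 ≈ 17335 mm ≈ 17.3 m.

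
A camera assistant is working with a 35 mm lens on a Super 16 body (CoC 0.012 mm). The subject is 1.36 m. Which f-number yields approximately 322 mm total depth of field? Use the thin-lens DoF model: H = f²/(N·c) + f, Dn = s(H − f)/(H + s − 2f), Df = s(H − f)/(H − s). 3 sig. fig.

Write h = H − f = f²/(N·c). The thin-lens limits are Dn = s·h/(h + (s−f)) and Df = s·h/(h − (s−f)), so DoF = Df − Dn = 2·s·(s−f)·h / (h² − (s−f)²).
That is a quadratic in h: DoF·h² − 2·s·(s−f)·h − DoF·(s−f)² = 0 ⇒ h = (s−f)·(s + √(s² + DoF²)) / DoF = 1325 × (1360 + √(1360² + 322²)) / 322 = 1325 × (1360 + 1397.60) / 322 ≈ 11347 mm.
Then N = f²/(c·h) = 35² / (0.012 × 11347) = 1225 / 136.17 ≈ 9.

f/9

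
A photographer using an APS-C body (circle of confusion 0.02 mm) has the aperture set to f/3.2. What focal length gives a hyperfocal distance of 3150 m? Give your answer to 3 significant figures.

449 mm

From H = f²/(N·c) + f, with f ≪ H: f ≈ √(H·N·c) = √(3150000 × 3.2 × 0.02) = √201600 ≈ 449.0 mm.
The +f correction barely moves this — solving exactly, f² + N·c·f − N·c·H = 0 ⇒ f = (−N·c + √((N·c)² + 4·N·c·H))/2 = (−0.064 + √806400)/2 ≈ 448.97 mm, so f ≈ 449 mm.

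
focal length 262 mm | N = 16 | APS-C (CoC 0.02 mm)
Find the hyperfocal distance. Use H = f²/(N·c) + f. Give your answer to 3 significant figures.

215 m

Hyperfocal distance H = f²/(N·c) + f = 262²/(16 × 0.02) + 262 = 68644/0.32 + 262 ≈ 214774.5 mm ≈ 215 m.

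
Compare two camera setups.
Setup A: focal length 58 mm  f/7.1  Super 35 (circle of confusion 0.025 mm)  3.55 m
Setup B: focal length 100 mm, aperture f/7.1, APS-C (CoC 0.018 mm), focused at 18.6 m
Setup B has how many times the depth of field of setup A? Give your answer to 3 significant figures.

6.88

Setup A: H = 58²/(7.1×0.025) + 58 ≈ 19010.1 mm; DoF = Df − Dn = 4351.8 − 2997.7 ≈ 1354.1 mm.
Setup B: H = 100²/(7.1×0.018) + 100 ≈ 78347.3 mm; DoF = Df − Dn = 24359.3 − 15043.3 ≈ 9316.0 mm.
Ratio = 9316.0 / 1354.1 ≈ 6.88.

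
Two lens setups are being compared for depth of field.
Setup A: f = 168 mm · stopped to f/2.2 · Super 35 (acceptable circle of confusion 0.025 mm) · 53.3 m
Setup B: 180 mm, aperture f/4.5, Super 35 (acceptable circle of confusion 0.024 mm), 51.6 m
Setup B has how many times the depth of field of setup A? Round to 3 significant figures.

Setup A: H = 168²/(2.2×0.025) + 168 ≈ 513331.6 mm; DoF = Df − Dn = 59456 − 48299 ≈ 11157 mm.
Setup B: H = 180²/(4.5×0.024) + 180 ≈ 300180.0 mm; DoF = Df − Dn = 62274 − 44050 ≈ 18224 mm.
Ratio = 18224 / 11157 ≈ 1.63.

1.63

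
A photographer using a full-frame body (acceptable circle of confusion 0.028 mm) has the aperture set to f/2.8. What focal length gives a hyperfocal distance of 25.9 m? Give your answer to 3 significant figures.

45.0 mm

From H = f²/(N·c) + f, with f ≪ H: f ≈ √(H·N·c) = √(25900 × 2.8 × 0.028) = √2030.6 ≈ 45.06 mm.
Exact: f² + N·c·f − N·c·H = 0 ⇒ f = (−N·c + √((N·c)² + 4·N·c·H))/2 = (−0.0784 + √8122.2)/2 ≈ 45.023 mm ≈ 45.0 mm.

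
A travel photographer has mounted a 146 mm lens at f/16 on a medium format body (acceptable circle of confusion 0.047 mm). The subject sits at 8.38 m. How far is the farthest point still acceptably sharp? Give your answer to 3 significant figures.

Hyperfocal distance H = f²/(N·c) + f = 146²/(16 × 0.047) + 146 = 21316/0.752 + 146 ≈ 28491.7 mm ≈ 28.49 m.
Far limit Df = s·(H − f)/(H − s) = 8380 × (28491.7 − 146) / (28491.7 − 8380) = 8380 × 28345.7 / 20111.7 ≈ 11811 mm ≈ 11.8 m.

11.8 m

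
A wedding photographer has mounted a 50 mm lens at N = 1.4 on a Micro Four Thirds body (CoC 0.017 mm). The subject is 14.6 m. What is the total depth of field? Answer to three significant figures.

Hyperfocal distance H = f²/(N·c) + f = 50²/(1.4 × 0.017) + 50 = 2500/0.0238 + 50 ≈ 105092.0 mm ≈ 105.1 m.
Near limit Dn = s·(H − f)/(H + s − 2f) = 14600 × (105092.0 − 50) / (105092.0 + 14600 − 2 × 50) = 14600 × 105042.0 / 119592.0 ≈ 12823.7 mm.
Far limit Df = s·(H − f)/(H − s) = 14600 × (105092.0 − 50) / (105092.0 − 14600) = 14600 × 105042.0 / 90492.0 ≈ 16947.5 mm.
Depth of field = Df − Dn = 16947.5 − 12823.7 ≈ 4123.8 mm ≈ 4.12 m.

4.12 m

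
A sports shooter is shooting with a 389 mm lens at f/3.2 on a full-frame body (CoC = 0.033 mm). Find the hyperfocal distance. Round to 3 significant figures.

1430 m

Hyperfocal distance H = f²/(N·c) + f = 389²/(3.2 × 0.033) + 389 = 151321/0.1056 + 389 ≈ 1433353.0 mm ≈ 1430 m.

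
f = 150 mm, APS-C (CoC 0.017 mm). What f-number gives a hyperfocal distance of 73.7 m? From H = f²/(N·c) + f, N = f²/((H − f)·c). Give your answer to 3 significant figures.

Rearrange H = f²/(N·c) + f for N: N = f² / ((H − f)·c).
N = 150² / ((73700 − 150) × 0.017) = 22500 / 1250 ≈ 18.

f/18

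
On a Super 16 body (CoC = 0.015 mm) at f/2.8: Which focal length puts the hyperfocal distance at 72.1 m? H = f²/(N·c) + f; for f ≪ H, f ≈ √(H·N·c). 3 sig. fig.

From H = f²/(N·c) + f, with f ≪ H: f ≈ √(H·N·c) = √(72100 × 2.8 × 0.015) = √3028.2 ≈ 55.03 mm.
The +f correction barely moves this — solving exactly, f² + N·c·f − N·c·H = 0 ⇒ f = (−N·c + √((N·c)² + 4·N·c·H))/2 = (−0.042 + √12113)/2 ≈ 55.008 mm, so f ≈ 55.0 mm.

55.0 mm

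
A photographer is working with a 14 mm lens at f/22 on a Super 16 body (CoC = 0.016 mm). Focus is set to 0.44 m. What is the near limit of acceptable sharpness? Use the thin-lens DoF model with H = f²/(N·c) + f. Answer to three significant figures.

249 mm

Hyperfocal distance H = f²/(N·c) + f = 14²/(22 × 0.016) + 14 = 196/0.352 + 14 ≈ 570.8 mm ≈ 0.571 m.
Near limit Dn = s·(H − f)/(H + s − 2f) = 440 × (570.8 − 14) / (570.8 + 440 − 2 × 14) = 440 × 556.8 / 982.8 ≈ 249.28 mm.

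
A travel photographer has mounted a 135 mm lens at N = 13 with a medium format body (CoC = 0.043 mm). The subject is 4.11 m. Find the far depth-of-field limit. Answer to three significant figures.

Hyperfocal distance H = f²/(N·c) + f = 135²/(13 × 0.043) + 135 = 18225/0.559 + 135 ≈ 32737.9 mm ≈ 32.74 m.
Far limit Df = s·(H − f)/(H − s) = 4110 × (32737.9 − 135) / (32737.9 − 4110) = 4110 × 32602.9 / 28627.9 ≈ 4680.7 mm ≈ 4.68 m.

4.68 m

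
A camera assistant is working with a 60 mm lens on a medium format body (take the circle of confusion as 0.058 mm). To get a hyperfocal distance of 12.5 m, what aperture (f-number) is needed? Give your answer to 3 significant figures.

Rearrange H = f²/(N·c) + f for N: N = f² / ((H − f)·c).
N = 60² / ((12500 − 60) × 0.058) = 3600 / 721.5 ≈ 4.99.

f/4.99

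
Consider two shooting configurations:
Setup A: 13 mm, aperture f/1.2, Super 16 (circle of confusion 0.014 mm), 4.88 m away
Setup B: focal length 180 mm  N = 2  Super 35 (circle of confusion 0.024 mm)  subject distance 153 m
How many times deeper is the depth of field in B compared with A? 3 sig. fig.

11.8

Setup A: H = 13²/(1.2×0.014) + 13 ≈ 10072.5 mm; DoF = Df − Dn = 9454.1 − 3288.8 ≈ 6165.3 mm.
Setup B: H = 180²/(2×0.024) + 180 ≈ 675180.0 mm; DoF = Df − Dn = 197777 − 124755 ≈ 73022 mm.
Ratio = 73022 / 6165.3 ≈ 11.8.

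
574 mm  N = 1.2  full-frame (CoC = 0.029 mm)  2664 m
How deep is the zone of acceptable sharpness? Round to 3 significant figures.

Hyperfocal distance H = f²/(N·c) + f = 574²/(1.2 × 0.029) + 574 = 329476/0.0348 + 574 ≈ 9468275.1 mm ≈ 9468 m.
Near limit Dn = s·(H − f)/(H + s − 2f) = 2664000 × (9468275.1 − 574) / (9468275.1 + 2664000 − 2 × 574) = 2664000 × 9467701.1 / 12131127.1 ≈ 2079111 mm.
Far limit Df = s·(H − f)/(H − s) = 2664000 × (9468275.1 − 574) / (9468275.1 − 2664000) = 2664000 × 9467701.1 / 6804275.1 ≈ 3706781 mm.
Depth of field = Df − Dn = 3706781 − 2079111 ≈ 1627670 mm ≈ 1630 m.

1630 m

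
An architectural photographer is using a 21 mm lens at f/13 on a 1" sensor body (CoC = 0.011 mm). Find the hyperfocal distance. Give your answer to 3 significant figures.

Hyperfocal distance H = f²/(N·c) + f = 21²/(13 × 0.011) + 21 = 441/0.143 + 21 ≈ 3104.9 mm ≈ 3.10 m.

3.10 m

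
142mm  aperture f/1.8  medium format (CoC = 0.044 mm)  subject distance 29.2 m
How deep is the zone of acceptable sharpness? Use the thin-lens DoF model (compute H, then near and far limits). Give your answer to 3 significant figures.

6.75 m

Hyperfocal distance H = f²/(N·c) + f = 142²/(1.8 × 0.044) + 142 = 20164/0.0792 + 142 ≈ 254738.0 mm ≈ 254.7 m.
Near limit Dn = s·(H − f)/(H + s − 2f) = 29200 × (254738.0 − 142) / (254738.0 + 29200 − 2 × 142) = 29200 × 254596.0 / 283654.0 ≈ 26208.7 mm.
Far limit Df = s·(H − f)/(H − s) = 29200 × (254738.0 − 142) / (254738.0 − 29200) = 29200 × 254596.0 / 225538.0 ≈ 32962.1 mm.
Depth of field = Df − Dn = 32962.1 − 26208.7 ≈ 6753.4 mm ≈ 6.75 m.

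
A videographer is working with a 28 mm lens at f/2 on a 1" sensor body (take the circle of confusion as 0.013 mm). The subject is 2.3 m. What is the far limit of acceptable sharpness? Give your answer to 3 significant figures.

2.49 m

Hyperfocal distance H = f²/(N·c) + f = 28²/(2 × 0.013) + 28 = 784/0.026 + 28 ≈ 30181.8 mm ≈ 30.18 m.
Far limit Df = s·(H − f)/(H − s) = 2300 × (30181.8 − 28) / (30181.8 − 2300) = 2300 × 30153.8 / 27881.8 ≈ 2487.4 mm ≈ 2.49 m.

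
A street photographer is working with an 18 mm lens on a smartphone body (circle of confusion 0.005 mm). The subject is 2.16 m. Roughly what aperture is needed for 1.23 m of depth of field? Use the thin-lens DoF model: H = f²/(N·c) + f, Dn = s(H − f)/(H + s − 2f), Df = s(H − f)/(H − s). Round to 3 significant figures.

f/8.01

Write h = H − f = f²/(N·c). The thin-lens limits are Dn = s·h/(h + (s−f)) and Df = s·h/(h − (s−f)), so DoF = Df − Dn = 2·s·(s−f)·h / (h² − (s−f)²).
That is a quadratic in h: DoF·h² − 2·s·(s−f)·h − DoF·(s−f)² = 0 ⇒ h = (s−f)·(s + √(s² + DoF²)) / DoF = 2142 × (2160 + √(2160² + 1230²)) / 1230 = 2142 × (2160 + 2485.66) / 1230 ≈ 8090.2 mm.
Then N = f²/(c·h) = 18² / (0.005 × 8090.2) = 324 / 40.451 ≈ 8.01.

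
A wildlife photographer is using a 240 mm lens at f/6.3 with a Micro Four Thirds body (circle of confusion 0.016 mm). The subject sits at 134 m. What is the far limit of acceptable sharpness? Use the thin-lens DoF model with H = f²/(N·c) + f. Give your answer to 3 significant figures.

Hyperfocal distance H = f²/(N·c) + f = 240²/(6.3 × 0.016) + 240 = 57600/0.1008 + 240 ≈ 571668.6 mm ≈ 571.7 m.
Far limit Df = s·(H − f)/(H − s) = 134000 × (571668.6 − 240) / (571668.6 − 134000) = 134000 × 571428.6 / 437668.6 ≈ 174953 mm ≈ 175 m.

175 m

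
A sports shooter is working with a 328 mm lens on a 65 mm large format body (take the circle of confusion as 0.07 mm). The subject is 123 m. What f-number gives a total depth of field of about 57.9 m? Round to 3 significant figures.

f/2.80

Write h = H − f = f²/(N·c). The thin-lens limits are Dn = s·h/(h + (s−f)) and Df = s·h/(h − (s−f)), so DoF = Df − Dn = 2·s·(s−f)·h / (h² − (s−f)²).
That is a quadratic in h: DoF·h² − 2·s·(s−f)·h − DoF·(s−f)² = 0 ⇒ h = (s−f)·(s + √(s² + DoF²)) / DoF = 122672 × (123000 + √(123000² + 57900²)) / 57900 = 122672 × (123000 + 135946) / 57900 ≈ 548626 mm.
Then N = f²/(c·h) = 328² / (0.07 × 548626) = 107584 / 38404 ≈ 2.80.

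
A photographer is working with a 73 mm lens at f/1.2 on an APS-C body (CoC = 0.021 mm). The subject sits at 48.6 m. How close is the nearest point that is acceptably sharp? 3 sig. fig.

Hyperfocal distance H = f²/(N·c) + f = 73²/(1.2 × 0.021) + 73 = 5329/0.0252 + 73 ≈ 211541.3 mm ≈ 211.5 m.
Near limit Dn = s·(H − f)/(H + s − 2f) = 48600 × (211541.3 − 73) / (211541.3 + 48600 − 2 × 73) = 48600 × 211468.3 / 259995.3 ≈ 39529 mm ≈ 39.5 m.

39.5 m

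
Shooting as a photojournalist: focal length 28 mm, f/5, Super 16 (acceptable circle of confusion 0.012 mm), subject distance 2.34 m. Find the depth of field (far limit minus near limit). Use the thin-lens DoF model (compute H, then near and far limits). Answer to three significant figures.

Hyperfocal distance H = f²/(N·c) + f = 28²/(5 × 0.012) + 28 = 784/0.06 + 28 ≈ 13094.7 mm ≈ 13.09 m.
Near limit Dn = s·(H − f)/(H + s − 2f) = 2340 × (13094.7 − 28) / (13094.7 + 2340 − 2 × 28) = 2340 × 13066.7 / 15378.7 ≈ 1988.21 mm.
Far limit Df = s·(H − f)/(H − s) = 2340 × (13094.7 − 28) / (13094.7 − 2340) = 2340 × 13066.7 / 10754.7 ≈ 2843.04 mm.
Depth of field = Df − Dn = 2843.04 − 1988.21 ≈ 854.83 mm ≈ 0.855 m.

0.855 m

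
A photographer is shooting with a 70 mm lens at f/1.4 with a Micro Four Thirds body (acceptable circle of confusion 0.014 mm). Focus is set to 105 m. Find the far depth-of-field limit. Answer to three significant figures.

Hyperfocal distance H = f²/(N·c) + f = 70²/(1.4 × 0.014) + 70 = 4900/0.0196 + 70 ≈ 250070.0 mm ≈ 250.1 m.
Far limit Df = s·(H − f)/(H − s) = 105000 × (250070.0 − 70) / (250070.0 − 105000) = 105000 × 250000.0 / 145070.0 ≈ 180947 mm ≈ 181 m.

181 m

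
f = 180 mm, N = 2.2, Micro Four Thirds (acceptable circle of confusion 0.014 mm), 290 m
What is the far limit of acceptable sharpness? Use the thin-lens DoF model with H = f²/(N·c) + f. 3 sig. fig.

400 m

Hyperfocal distance H = f²/(N·c) + f = 180²/(2.2 × 0.014) + 180 = 32400/0.0308 + 180 ≈ 1052128.1 mm ≈ 1052 m.
Far limit Df = s·(H − f)/(H − s) = 290000 × (1052128.1 − 180) / (1052128.1 − 290000) = 290000 × 1051948.1 / 762128.1 ≈ 400280 mm ≈ 400 m.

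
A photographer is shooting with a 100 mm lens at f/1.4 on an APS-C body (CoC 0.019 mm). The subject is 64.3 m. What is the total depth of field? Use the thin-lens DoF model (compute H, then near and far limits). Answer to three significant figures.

Hyperfocal distance H = f²/(N·c) + f = 100²/(1.4 × 0.019) + 100 = 10000/0.0266 + 100 ≈ 376039.8 mm ≈ 376.0 m.
Near limit Dn = s·(H − f)/(H + s − 2f) = 64300 × (376039.8 − 100) / (376039.8 + 64300 − 2 × 100) = 64300 × 375939.8 / 440139.8 ≈ 54921 mm.
Far limit Df = s·(H − f)/(H − s) = 64300 × (376039.8 − 100) / (376039.8 − 64300) = 64300 × 375939.8 / 311739.8 ≈ 77542 mm.
Depth of field = Df − Dn = 77542 − 54921 ≈ 22621 mm ≈ 22.6 m.

22.6 m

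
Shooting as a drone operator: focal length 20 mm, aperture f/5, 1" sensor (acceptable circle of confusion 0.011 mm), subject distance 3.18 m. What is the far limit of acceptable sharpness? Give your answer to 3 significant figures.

Hyperfocal distance H = f²/(N·c) + f = 20²/(5 × 0.011) + 20 = 400/0.055 + 20 ≈ 7292.7 mm ≈ 7.293 m.
Far limit Df = s·(H − f)/(H − s) = 3180 × (7292.7 − 20) / (7292.7 − 3180) = 3180 × 7272.7 / 4112.7 ≈ 5623.3 mm ≈ 5.62 m.

5.62 m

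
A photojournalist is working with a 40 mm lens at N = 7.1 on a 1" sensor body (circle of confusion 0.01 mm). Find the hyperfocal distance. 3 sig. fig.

Hyperfocal distance H = f²/(N·c) + f = 40²/(7.1 × 0.01) + 40 = 1600/0.071 + 40 ≈ 22575.2 mm ≈ 22.6 m.

22.6 m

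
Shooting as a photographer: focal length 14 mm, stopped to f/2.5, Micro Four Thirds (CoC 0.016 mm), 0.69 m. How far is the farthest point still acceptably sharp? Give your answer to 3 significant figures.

Hyperfocal distance H = f²/(N·c) + f = 14²/(2.5 × 0.016) + 14 = 196/0.04 + 14 ≈ 4914.0 mm ≈ 4.914 m.
Far limit Df = s·(H − f)/(H − s) = 690 × (4914.0 − 14) / (4914.0 − 690) = 690 × 4900.0 / 4224.0 ≈ 800.43 mm ≈ 0.800 m.

0.800 m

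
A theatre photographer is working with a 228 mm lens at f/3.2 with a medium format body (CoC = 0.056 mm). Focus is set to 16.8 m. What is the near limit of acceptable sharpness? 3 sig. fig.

15.9 m

Hyperfocal distance H = f²/(N·c) + f = 228²/(3.2 × 0.056) + 228 = 51984/0.1792 + 228 ≈ 290317.3 mm ≈ 290.3 m.
Near limit Dn = s·(H − f)/(H + s − 2f) = 16800 × (290317.3 − 228) / (290317.3 + 16800 − 2 × 228) = 16800 × 290089.3 / 306661.3 ≈ 15892 mm ≈ 15.9 m.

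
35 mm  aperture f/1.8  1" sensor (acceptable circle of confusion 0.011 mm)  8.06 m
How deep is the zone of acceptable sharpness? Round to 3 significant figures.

2.13 m

Hyperfocal distance H = f²/(N·c) + f = 35²/(1.8 × 0.011) + 35 = 1225/0.0198 + 35 ≈ 61903.7 mm ≈ 61.90 m.
Near limit Dn = s·(H − f)/(H + s − 2f) = 8060 × (61903.7 − 35) / (61903.7 + 8060 − 2 × 35) = 8060 × 61868.7 / 69893.7 ≈ 7134.6 mm.
Far limit Df = s·(H − f)/(H − s) = 8060 × (61903.7 − 35) / (61903.7 − 8060) = 8060 × 61868.7 / 53843.7 ≈ 9261.3 mm.
Depth of field = Df − Dn = 9261.3 − 7134.6 ≈ 2126.7 mm ≈ 2.13 m.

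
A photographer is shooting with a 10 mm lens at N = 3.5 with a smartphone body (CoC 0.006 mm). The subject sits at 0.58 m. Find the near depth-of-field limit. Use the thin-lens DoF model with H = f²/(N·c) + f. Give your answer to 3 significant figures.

Hyperfocal distance H = f²/(N·c) + f = 10²/(3.5 × 0.006) + 10 = 100/0.021 + 10 ≈ 4771.9 mm ≈ 4.772 m.
Near limit Dn = s·(H − f)/(H + s − 2f) = 580 × (4771.9 − 10) / (4771.9 + 580 − 2 × 10) = 580 × 4761.9 / 5331.9 ≈ 518.00 mm ≈ 0.518 m.

0.518 m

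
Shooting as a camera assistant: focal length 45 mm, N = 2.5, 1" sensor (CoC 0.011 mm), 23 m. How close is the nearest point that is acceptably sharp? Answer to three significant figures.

17.5 m

Hyperfocal distance H = f²/(N·c) + f = 45²/(2.5 × 0.011) + 45 = 2025/0.0275 + 45 ≈ 73681.4 mm ≈ 73.68 m.
Near limit Dn = s·(H − f)/(H + s − 2f) = 23000 × (73681.4 − 45) / (73681.4 + 23000 − 2 × 45) = 23000 × 73636.4 / 96591.4 ≈ 17534 mm ≈ 17.5 m.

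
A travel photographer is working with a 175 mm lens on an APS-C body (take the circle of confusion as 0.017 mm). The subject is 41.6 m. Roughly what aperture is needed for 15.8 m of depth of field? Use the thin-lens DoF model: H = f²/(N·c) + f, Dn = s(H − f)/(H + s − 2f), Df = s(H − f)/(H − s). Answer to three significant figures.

f/7.98

Write h = H − f = f²/(N·c). The thin-lens limits are Dn = s·h/(h + (s−f)) and Df = s·h/(h − (s−f)), so DoF = Df − Dn = 2·s·(s−f)·h / (h² − (s−f)²).
That is a quadratic in h: DoF·h² − 2·s·(s−f)·h − DoF·(s−f)² = 0 ⇒ h = (s−f)·(s + √(s² + DoF²)) / DoF = 41425 × (41600 + √(41600² + 15800²)) / 15800 = 41425 × (41600 + 44499.4) / 15800 ≈ 225739 mm.
Then N = f²/(c·h) = 175² / (0.017 × 225739) = 30625 / 3837.6 ≈ 7.98.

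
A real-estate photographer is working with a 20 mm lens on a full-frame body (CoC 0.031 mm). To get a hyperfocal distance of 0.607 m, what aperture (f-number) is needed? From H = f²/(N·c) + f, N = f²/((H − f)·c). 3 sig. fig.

f/22

Rearrange H = f²/(N·c) + f for N: N = f² / ((H − f)·c).
N = 20² / ((607 − 20) × 0.031) = 400 / 18.20 ≈ 22.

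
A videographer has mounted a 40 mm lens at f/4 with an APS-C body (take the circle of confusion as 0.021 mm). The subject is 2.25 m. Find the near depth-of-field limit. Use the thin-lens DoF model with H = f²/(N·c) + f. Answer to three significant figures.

Hyperfocal distance H = f²/(N·c) + f = 40²/(4 × 0.021) + 40 = 1600/0.084 + 40 ≈ 19087.6 mm ≈ 19.09 m.
Near limit Dn = s·(H − f)/(H + s − 2f) = 2250 × (19087.6 − 40) / (19087.6 + 2250 − 2 × 40) = 2250 × 19047.6 / 21257.6 ≈ 2016.1 mm ≈ 2.02 m.

2.02 m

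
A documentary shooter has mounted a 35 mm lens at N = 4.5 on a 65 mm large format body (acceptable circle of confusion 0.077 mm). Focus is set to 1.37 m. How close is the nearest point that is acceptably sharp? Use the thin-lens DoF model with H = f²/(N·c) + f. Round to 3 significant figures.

0.994 m

Hyperfocal distance H = f²/(N·c) + f = 35²/(4.5 × 0.077) + 35 = 1225/0.3465 + 35 ≈ 3570.4 mm ≈ 3.570 m.
Near limit Dn = s·(H − f)/(H + s − 2f) = 1370 × (3570.4 − 35) / (3570.4 + 1370 − 2 × 35) = 1370 × 3535.4 / 4870.4 ≈ 994.47 mm ≈ 0.994 m.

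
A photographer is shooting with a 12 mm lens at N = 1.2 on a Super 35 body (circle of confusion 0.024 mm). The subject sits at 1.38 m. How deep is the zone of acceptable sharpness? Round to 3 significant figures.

Hyperfocal distance H = f²/(N·c) + f = 12²/(1.2 × 0.024) + 12 = 144/0.0288 + 12 ≈ 5012.0 mm ≈ 5.012 m.
Near limit Dn = s·(H − f)/(H + s − 2f) = 1380 × (5012.0 − 12) / (5012.0 + 1380 − 2 × 12) = 1380 × 5000.0 / 6368.0 ≈ 1083.54 mm.
Far limit Df = s·(H − f)/(H − s) = 1380 × (5012.0 − 12) / (5012.0 − 1380) = 1380 × 5000.0 / 3632.0 ≈ 1899.78 mm.
Depth of field = Df − Dn = 1899.78 − 1083.54 ≈ 816.24 mm ≈ 0.816 m.

0.816 m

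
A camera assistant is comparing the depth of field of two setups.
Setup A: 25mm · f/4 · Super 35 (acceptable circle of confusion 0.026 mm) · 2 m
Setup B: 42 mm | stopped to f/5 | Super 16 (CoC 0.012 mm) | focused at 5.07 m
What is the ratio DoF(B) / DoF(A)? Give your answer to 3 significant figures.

1.21

Setup A: H = 25²/(4×0.026) + 25 ≈ 6034.6 mm; DoF = Df − Dn = 2979.0 − 1505.3 ≈ 1473.7 mm.
Setup B: H = 42²/(5×0.012) + 42 ≈ 29442.0 mm; DoF = Df − Dn = 6116.0 − 4329.6 ≈ 1786.4 mm.
Ratio = 1786.4 / 1473.7 ≈ 1.21.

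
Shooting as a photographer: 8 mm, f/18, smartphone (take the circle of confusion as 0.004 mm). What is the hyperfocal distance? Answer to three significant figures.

0.897 m

Hyperfocal distance H = f²/(N·c) + f = 8²/(18 × 0.004) + 8 = 64/0.072 + 8 ≈ 896.9 mm ≈ 0.897 m.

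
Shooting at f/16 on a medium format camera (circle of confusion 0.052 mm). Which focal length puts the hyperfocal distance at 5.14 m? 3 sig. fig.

From H = f²/(N·c) + f, with f ≪ H: f ≈ √(H·N·c) = √(5140 × 16 × 0.052) = √4276.5 ≈ 65.39 mm.
Exact: f² + N·c·f − N·c·H = 0 ⇒ f = (−N·c + √((N·c)² + 4·N·c·H))/2 = (−0.832 + √17107)/2 ≈ 64.980 mm ≈ 65.0 mm.

65.0 mm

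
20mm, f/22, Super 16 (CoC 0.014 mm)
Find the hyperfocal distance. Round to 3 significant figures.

1.32 m

Hyperfocal distance H = f²/(N·c) + f = 20²/(22 × 0.014) + 20 = 400/0.308 + 20 ≈ 1318.7 mm ≈ 1.32 m.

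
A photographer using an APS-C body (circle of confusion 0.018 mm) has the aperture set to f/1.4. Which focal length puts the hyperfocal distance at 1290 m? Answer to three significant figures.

180 mm

From H = f²/(N·c) + f, with f ≪ H: f ≈ √(H·N·c) = √(1290000 × 1.4 × 0.018) = √32508 ≈ 180.3 mm.
The +f correction barely moves this — solving exactly, f² + N·c·f − N·c·H = 0 ⇒ f = (−N·c + √((N·c)² + 4·N·c·H))/2 = (−0.0252 + √130032)/2 ≈ 180.29 mm, so f ≈ 180 mm.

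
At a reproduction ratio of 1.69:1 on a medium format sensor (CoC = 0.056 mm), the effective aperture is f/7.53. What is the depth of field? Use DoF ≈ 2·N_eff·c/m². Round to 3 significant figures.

At magnification m, DoF ≈ 2·N_eff·c/m² = 2 × 7.53 × 0.056 / 1.69² = 0.8434 / 2.856 ≈ 0.295 mm.

0.295 mm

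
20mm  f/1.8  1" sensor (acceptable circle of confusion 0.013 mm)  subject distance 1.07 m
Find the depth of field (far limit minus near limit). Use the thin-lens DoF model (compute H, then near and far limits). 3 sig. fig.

132 mm

Hyperfocal distance H = f²/(N·c) + f = 20²/(1.8 × 0.013) + 20 = 400/0.0234 + 20 ≈ 17114.0 mm ≈ 17.11 m.
Near limit Dn = s·(H − f)/(H + s − 2f) = 1070 × (17114.0 − 20) / (17114.0 + 1070 − 2 × 20) = 1070 × 17094.0 / 18144.0 ≈ 1008.08 mm.
Far limit Df = s·(H − f)/(H − s) = 1070 × (17114.0 − 20) / (17114.0 − 1070) = 1070 × 17094.0 / 16044.0 ≈ 1140.03 mm.
Depth of field = Df − Dn = 1140.03 − 1008.08 ≈ 131.95 mm.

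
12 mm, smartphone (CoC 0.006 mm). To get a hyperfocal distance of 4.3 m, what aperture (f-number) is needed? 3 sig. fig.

Rearrange H = f²/(N·c) + f for N: N = f² / ((H − f)·c).
N = 12² / ((4300 − 12) × 0.006) = 144 / 25.73 ≈ 5.60.

f/5.60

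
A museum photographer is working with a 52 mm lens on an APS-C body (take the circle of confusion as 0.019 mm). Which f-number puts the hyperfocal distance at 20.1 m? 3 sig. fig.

Rearrange H = f²/(N·c) + f for N: N = f² / ((H − f)·c).
N = 52² / ((20100 − 52) × 0.019) = 2704 / 380.9 ≈ 7.10.

f/7.10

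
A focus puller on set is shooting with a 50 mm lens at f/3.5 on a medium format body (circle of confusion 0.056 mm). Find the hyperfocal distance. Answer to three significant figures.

12.8 m

Hyperfocal distance H = f²/(N·c) + f = 50²/(3.5 × 0.056) + 50 = 2500/0.196 + 50 ≈ 12805.1 mm ≈ 12.8 m.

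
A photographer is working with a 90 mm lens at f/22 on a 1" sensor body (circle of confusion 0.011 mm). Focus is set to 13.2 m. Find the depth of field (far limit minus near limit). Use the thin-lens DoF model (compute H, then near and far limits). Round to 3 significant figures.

Hyperfocal distance H = f²/(N·c) + f = 90²/(22 × 0.011) + 90 = 8100/0.242 + 90 ≈ 33561.1 mm ≈ 33.56 m.
Near limit Dn = s·(H − f)/(H + s − 2f) = 13200 × (33561.1 − 90) / (33561.1 + 13200 − 2 × 90) = 13200 × 33471.1 / 46581.1 ≈ 9485 mm.
Far limit Df = s·(H − f)/(H − s) = 13200 × (33561.1 − 90) / (33561.1 − 13200) = 13200 × 33471.1 / 20361.1 ≈ 21699 mm.
Depth of field = Df − Dn = 21699 − 9485 ≈ 12214 mm ≈ 12.2 m.

12.2 m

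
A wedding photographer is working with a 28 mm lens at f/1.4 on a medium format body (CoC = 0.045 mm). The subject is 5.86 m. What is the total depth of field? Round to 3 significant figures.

7.04 m

Hyperfocal distance H = f²/(N·c) + f = 28²/(1.4 × 0.045) + 28 = 784/0.063 + 28 ≈ 12472.4 mm ≈ 12.47 m.
Near limit Dn = s·(H − f)/(H + s − 2f) = 5860 × (12472.4 − 28) / (12472.4 + 5860 − 2 × 28) = 5860 × 12444.4 / 18276.4 ≈ 3990.1 mm.
Far limit Df = s·(H − f)/(H − s) = 5860 × (12472.4 − 28) / (12472.4 − 5860) = 5860 × 12444.4 / 6612.4 ≈ 11028.4 mm.
Depth of field = Df − Dn = 11028.4 − 3990.1 ≈ 7038.3 mm ≈ 7.04 m.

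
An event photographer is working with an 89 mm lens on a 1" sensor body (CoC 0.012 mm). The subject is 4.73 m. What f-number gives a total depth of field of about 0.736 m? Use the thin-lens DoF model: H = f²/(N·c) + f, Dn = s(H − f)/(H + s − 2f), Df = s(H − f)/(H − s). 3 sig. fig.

f/11

Write h = H − f = f²/(N·c). The thin-lens limits are Dn = s·h/(h + (s−f)) and Df = s·h/(h − (s−f)), so DoF = Df − Dn = 2·s·(s−f)·h / (h² − (s−f)²).
That is a quadratic in h: DoF·h² − 2·s·(s−f)·h − DoF·(s−f)² = 0 ⇒ h = (s−f)·(s + √(s² + DoF²)) / DoF = 4641 × (4730 + √(4730² + 736²)) / 736 = 4641 × (4730 + 4786.92) / 736 ≈ 60011 mm.
Then N = f²/(c·h) = 89² / (0.012 × 60011) = 7921 / 720.13 ≈ 11.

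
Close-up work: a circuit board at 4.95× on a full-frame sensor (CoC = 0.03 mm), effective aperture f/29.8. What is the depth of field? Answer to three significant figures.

At magnification m, DoF ≈ 2·N_eff·c/m² = 2 × 29.8 × 0.03 / 4.95² = 1.788 / 24.5 ≈ 0.073 mm.

0.0730 mm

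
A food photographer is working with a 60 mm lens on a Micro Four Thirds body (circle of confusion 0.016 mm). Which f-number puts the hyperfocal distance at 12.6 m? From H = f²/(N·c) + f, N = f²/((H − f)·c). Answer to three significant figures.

Rearrange H = f²/(N·c) + f for N: N = f² / ((H − f)·c).
N = 60² / ((12600 − 60) × 0.016) = 3600 / 200.6 ≈ 17.9.

f/17.9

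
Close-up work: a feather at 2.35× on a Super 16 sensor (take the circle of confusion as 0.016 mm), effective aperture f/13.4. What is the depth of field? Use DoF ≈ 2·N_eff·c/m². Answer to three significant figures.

At magnification m, DoF ≈ 2·N_eff·c/m² = 2 × 13.4 × 0.016 / 2.35² = 0.4288 / 5.523 ≈ 0.0776 mm.

0.0776 mm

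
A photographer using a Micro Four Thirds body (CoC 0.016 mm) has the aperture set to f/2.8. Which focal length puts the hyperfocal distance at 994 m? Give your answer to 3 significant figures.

From H = f²/(N·c) + f, with f ≪ H: f ≈ √(H·N·c) = √(994000 × 2.8 × 0.016) = √44531 ≈ 211.0 mm.
The +f correction barely moves this — solving exactly, f² + N·c·f − N·c·H = 0 ⇒ f = (−N·c + √((N·c)² + 4·N·c·H))/2 = (−0.0448 + √178125)/2 ≈ 211.00 mm, so f ≈ 211 mm.

211 mm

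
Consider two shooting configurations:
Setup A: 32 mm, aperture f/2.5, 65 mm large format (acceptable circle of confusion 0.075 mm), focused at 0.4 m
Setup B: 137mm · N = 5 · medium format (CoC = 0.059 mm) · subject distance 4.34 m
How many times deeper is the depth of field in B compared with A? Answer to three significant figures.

10.6

Setup A: H = 32²/(2.5×0.075) + 32 ≈ 5493.3 mm; DoF = Df − Dn = 428.901 − 374.748 ≈ 54.153 mm.
Setup B: H = 137²/(5×0.059) + 137 ≈ 63760.7 mm; DoF = Df − Dn = 4646.98 − 4071.06 ≈ 575.92 mm.
Ratio = 575.92 / 54.153 ≈ 10.6.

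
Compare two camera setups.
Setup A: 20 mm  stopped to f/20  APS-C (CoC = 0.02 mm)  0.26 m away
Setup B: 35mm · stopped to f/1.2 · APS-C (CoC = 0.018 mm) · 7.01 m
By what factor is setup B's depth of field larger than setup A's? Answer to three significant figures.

Setup A: H = 20²/(20×0.02) + 20 ≈ 1020.0 mm; DoF = Df − Dn = 342.11 − 209.68 ≈ 132.43 mm.
Setup B: H = 35²/(1.2×0.018) + 35 ≈ 56748.0 mm; DoF = Df − Dn = 7993.0 − 6242.3 ≈ 1750.7 mm.
Ratio = 1750.7 / 132.43 ≈ 13.2.

13.2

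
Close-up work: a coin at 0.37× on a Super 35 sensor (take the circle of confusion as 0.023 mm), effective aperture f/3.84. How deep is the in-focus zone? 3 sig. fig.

1.29 mm

At magnification m, DoF ≈ 2·N_eff·c/m² = 2 × 3.84 × 0.023 / 0.37² = 0.1766 / 0.1369 ≈ 1.29 mm.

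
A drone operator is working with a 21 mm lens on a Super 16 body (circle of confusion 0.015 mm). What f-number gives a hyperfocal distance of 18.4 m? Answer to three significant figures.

f/1.60

Rearrange H = f²/(N·c) + f for N: N = f² / ((H − f)·c).
N = 21² / ((18400 − 21) × 0.015) = 441 / 275.7 ≈ 1.60.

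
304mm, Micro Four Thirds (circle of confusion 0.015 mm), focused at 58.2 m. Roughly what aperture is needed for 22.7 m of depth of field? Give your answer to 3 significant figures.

Write h = H − f = f²/(N·c). The thin-lens limits are Dn = s·h/(h + (s−f)) and Df = s·h/(h − (s−f)), so DoF = Df − Dn = 2·s·(s−f)·h / (h² − (s−f)²).
That is a quadratic in h: DoF·h² − 2·s·(s−f)·h − DoF·(s−f)² = 0 ⇒ h = (s−f)·(s + √(s² + DoF²)) / DoF = 57896 × (58200 + √(58200² + 22700²)) / 22700 = 57896 × (58200 + 62470.2) / 22700 ≈ 307768 mm.
Then N = f²/(c·h) = 304² / (0.015 × 307768) = 92416 / 4616.5 ≈ 20.

f/20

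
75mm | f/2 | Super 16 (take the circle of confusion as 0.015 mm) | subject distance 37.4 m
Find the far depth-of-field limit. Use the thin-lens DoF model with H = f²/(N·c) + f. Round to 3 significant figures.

46.7 m

Hyperfocal distance H = f²/(N·c) + f = 75²/(2 × 0.015) + 75 = 5625/0.03 + 75 ≈ 187575.0 mm ≈ 187.6 m.
Far limit Df = s·(H − f)/(H − s) = 37400 × (187575.0 − 75) / (187575.0 − 37400) = 37400 × 187500.0 / 150175.0 ≈ 46696 mm ≈ 46.7 m.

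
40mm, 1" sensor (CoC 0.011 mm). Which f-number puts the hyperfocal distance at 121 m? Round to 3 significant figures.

Rearrange H = f²/(N·c) + f for N: N = f² / ((H − f)·c).
N = 40² / ((121000 − 40) × 0.011) = 1600 / 1331 ≈ 1.20.

f/1.20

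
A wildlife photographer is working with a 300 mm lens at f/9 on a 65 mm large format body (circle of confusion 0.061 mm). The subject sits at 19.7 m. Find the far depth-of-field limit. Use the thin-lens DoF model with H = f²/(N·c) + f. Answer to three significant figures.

22.3 m

Hyperfocal distance H = f²/(N·c) + f = 300²/(9 × 0.061) + 300 = 90000/0.549 + 300 ≈ 164234.4 mm ≈ 164.2 m.
Far limit Df = s·(H − f)/(H − s) = 19700 × (164234.4 − 300) / (164234.4 − 19700) = 19700 × 163934.4 / 144534.4 ≈ 22344 mm ≈ 22.3 m.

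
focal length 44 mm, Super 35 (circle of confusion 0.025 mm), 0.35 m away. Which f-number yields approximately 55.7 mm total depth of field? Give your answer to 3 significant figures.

Write h = H − f = f²/(N·c). The thin-lens limits are Dn = s·h/(h + (s−f)) and Df = s·h/(h − (s−f)), so DoF = Df − Dn = 2·s·(s−f)·h / (h² − (s−f)²).
That is a quadratic in h: DoF·h² − 2·s·(s−f)·h − DoF·(s−f)² = 0 ⇒ h = (s−f)·(s + √(s² + DoF²)) / DoF = 306 × (350 + √(350² + 55.7²)) / 55.7 = 306 × (350 + 354.404) / 55.7 ≈ 3869.8 mm.
Then N = f²/(c·h) = 44² / (0.025 × 3869.8) = 1936 / 96.745 ≈ 20.

f/20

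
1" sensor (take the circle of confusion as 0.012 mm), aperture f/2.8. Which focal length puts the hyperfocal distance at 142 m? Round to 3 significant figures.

69.1 mm

From H = f²/(N·c) + f, with f ≪ H: f ≈ √(H·N·c) = √(142000 × 2.8 × 0.012) = √4771.2 ≈ 69.07 mm.
The +f correction barely moves this — solving exactly, f² + N·c·f − N·c·H = 0 ⇒ f = (−N·c + √((N·c)² + 4·N·c·H))/2 = (−0.0336 + √19085)/2 ≈ 69.057 mm, so f ≈ 69.1 mm.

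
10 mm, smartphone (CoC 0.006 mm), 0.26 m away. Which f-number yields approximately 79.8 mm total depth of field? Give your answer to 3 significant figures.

f/10

Write h = H − f = f²/(N·c). The thin-lens limits are Dn = s·h/(h + (s−f)) and Df = s·h/(h − (s−f)), so DoF = Df − Dn = 2·s·(s−f)·h / (h² − (s−f)²).
That is a quadratic in h: DoF·h² − 2·s·(s−f)·h − DoF·(s−f)² = 0 ⇒ h = (s−f)·(s + √(s² + DoF²)) / DoF = 250 × (260 + √(260² + 79.8²)) / 79.8 = 250 × (260 + 271.971) / 79.8 ≈ 1666.6 mm.
Then N = f²/(c·h) = 10² / (0.006 × 1666.6) = 100 / 9.9994 ≈ 10.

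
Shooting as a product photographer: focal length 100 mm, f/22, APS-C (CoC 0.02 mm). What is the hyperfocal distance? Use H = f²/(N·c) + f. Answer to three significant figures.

Hyperfocal distance H = f²/(N·c) + f = 100²/(22 × 0.02) + 100 = 10000/0.44 + 100 ≈ 22827.3 mm ≈ 22.8 m.

22.8 m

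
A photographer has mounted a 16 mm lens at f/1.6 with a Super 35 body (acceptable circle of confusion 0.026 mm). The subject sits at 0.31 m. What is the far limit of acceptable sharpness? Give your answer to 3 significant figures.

Hyperfocal distance H = f²/(N·c) + f = 16²/(1.6 × 0.026) + 16 = 256/0.0416 + 16 ≈ 6169.8 mm ≈ 6.170 m.
Far limit Df = s·(H − f)/(H − s) = 310 × (6169.8 − 16) / (6169.8 − 310) = 310 × 6153.8 / 5859.8 ≈ 325.55 mm.

326 mm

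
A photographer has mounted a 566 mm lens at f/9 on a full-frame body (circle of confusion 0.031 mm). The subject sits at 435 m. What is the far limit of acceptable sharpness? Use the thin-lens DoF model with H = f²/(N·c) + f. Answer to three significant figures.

Hyperfocal distance H = f²/(N·c) + f = 566²/(9 × 0.031) + 566 = 320356/0.279 + 566 ≈ 1148795.4 mm ≈ 1149 m.
Far limit Df = s·(H − f)/(H − s) = 435000 × (1148795.4 − 566) / (1148795.4 − 435000) = 435000 × 1148229.4 / 713795.4 ≈ 699752 mm ≈ 700 m.

700 m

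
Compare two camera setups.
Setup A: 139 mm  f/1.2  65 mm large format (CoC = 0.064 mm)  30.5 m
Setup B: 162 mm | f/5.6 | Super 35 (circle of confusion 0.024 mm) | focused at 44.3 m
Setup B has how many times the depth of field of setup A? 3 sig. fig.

2.83

Setup A: H = 139²/(1.2×0.064) + 139 ≈ 251714.5 mm; DoF = Df − Dn = 34686.0 − 27215.5 ≈ 7470.5 mm.
Setup B: H = 162²/(5.6×0.024) + 162 ≈ 195429.9 mm; DoF = Df − Dn = 57238 − 36133 ≈ 21105 mm.
Ratio = 21105 / 7470.5 ≈ 2.83.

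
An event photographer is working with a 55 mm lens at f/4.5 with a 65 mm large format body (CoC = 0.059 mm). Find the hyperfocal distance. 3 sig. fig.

Hyperfocal distance H = f²/(N·c) + f = 55²/(4.5 × 0.059) + 55 = 3025/0.2655 + 55 ≈ 11448.6 mm ≈ 11.4 m.

11.4 m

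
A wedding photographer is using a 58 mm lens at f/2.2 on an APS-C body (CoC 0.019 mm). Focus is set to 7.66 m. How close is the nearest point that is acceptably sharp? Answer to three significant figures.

7.00 m

Hyperfocal distance H = f²/(N·c) + f = 58²/(2.2 × 0.019) + 58 = 3364/0.0418 + 58 ≈ 80536.5 mm ≈ 80.54 m.
Near limit Dn = s·(H − f)/(H + s − 2f) = 7660 × (80536.5 − 58) / (80536.5 + 7660 − 2 × 58) = 7660 × 80478.5 / 88080.5 ≈ 6998.9 mm ≈ 7.00 m.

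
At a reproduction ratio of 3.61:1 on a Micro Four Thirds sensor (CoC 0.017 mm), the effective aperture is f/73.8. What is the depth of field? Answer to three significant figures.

0.193 mm

At magnification m, DoF ≈ 2·N_eff·c/m² = 2 × 73.8 × 0.017 / 3.61² = 2.509 / 13.03 ≈ 0.193 mm.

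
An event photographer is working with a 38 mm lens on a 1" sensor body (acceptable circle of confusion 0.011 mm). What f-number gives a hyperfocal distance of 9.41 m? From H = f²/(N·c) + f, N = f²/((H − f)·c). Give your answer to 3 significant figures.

Rearrange H = f²/(N·c) + f for N: N = f² / ((H − f)·c).
N = 38² / ((9410 − 38) × 0.011) = 1444 / 103.1 ≈ 14.

f/14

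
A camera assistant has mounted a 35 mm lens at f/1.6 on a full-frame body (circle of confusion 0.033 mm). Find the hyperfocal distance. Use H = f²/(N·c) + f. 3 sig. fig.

Hyperfocal distance H = f²/(N·c) + f = 35²/(1.6 × 0.033) + 35 = 1225/0.0528 + 35 ≈ 23235.8 mm ≈ 23.2 m.

23.2 m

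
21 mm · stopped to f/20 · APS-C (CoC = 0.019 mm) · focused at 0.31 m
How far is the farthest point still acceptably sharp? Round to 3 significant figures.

413 mm

Hyperfocal distance H = f²/(N·c) + f = 21²/(20 × 0.019) + 21 = 441/0.38 + 21 ≈ 1181.5 mm ≈ 1.182 m.
Far limit Df = s·(H − f)/(H − s) = 310 × (1181.5 − 21) / (1181.5 − 310) = 310 × 1160.5 / 871.5 ≈ 412.80 mm.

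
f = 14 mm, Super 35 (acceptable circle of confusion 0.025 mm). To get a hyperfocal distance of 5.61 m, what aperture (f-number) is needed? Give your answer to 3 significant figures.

f/1.40

Rearrange H = f²/(N·c) + f for N: N = f² / ((H − f)·c).
N = 14² / ((5610 − 14) × 0.025) = 196 / 139.9 ≈ 1.40.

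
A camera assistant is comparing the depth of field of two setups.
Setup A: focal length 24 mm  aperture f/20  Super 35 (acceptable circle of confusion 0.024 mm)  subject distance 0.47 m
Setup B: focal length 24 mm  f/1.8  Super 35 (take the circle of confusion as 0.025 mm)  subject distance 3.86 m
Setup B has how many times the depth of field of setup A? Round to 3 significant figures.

6.27

Setup A: H = 24²/(20×0.024) + 24 ≈ 1224.0 mm; DoF = Df − Dn = 748.01 − 342.65 ≈ 405.36 mm.
Setup B: H = 24²/(1.8×0.025) + 24 ≈ 12824.0 mm; DoF = Df − Dn = 5511.8 − 2969.9 ≈ 2541.9 mm.
Ratio = 2541.9 / 405.36 ≈ 6.27.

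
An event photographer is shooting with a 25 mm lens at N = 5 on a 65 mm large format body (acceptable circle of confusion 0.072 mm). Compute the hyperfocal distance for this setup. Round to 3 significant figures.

1.76 m

Hyperfocal distance H = f²/(N·c) + f = 25²/(5 × 0.072) + 25 = 625/0.36 + 25 ≈ 1761.1 mm ≈ 1.76 m.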